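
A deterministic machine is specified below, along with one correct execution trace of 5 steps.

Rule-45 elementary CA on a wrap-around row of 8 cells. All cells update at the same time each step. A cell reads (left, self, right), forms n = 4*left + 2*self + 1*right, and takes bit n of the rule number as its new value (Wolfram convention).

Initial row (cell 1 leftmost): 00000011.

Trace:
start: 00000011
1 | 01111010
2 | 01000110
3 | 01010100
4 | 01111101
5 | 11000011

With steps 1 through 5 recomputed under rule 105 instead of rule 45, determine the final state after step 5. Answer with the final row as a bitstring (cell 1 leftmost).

(re-executing steps 1..5 under rule 105; state before step 1: 00000011)
1 | 01111011
2 | 11001111
3 | 01001000
4 | 00000011
5 | 01111011

01111011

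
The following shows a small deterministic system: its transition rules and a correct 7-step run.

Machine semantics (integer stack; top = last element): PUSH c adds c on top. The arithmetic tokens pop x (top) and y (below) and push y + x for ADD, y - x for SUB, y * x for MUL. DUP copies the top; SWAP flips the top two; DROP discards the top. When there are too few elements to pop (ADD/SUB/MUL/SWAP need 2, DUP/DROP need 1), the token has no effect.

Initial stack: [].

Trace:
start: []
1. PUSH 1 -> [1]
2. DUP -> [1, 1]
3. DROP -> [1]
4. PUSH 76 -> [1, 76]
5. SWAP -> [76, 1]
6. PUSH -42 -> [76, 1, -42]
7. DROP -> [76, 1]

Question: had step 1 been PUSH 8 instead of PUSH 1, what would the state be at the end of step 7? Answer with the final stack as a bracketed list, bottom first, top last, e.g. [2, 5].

[76, 8]

(re-executing from step 1 with the substitution; state before step 1: [])
1. PUSH 8 -> [8]
2. DUP -> [8, 8]
3. DROP -> [8]
4. PUSH 76 -> [8, 76]
5. SWAP -> [76, 8]
6. PUSH -42 -> [76, 8, -42]
7. DROP -> [76, 8]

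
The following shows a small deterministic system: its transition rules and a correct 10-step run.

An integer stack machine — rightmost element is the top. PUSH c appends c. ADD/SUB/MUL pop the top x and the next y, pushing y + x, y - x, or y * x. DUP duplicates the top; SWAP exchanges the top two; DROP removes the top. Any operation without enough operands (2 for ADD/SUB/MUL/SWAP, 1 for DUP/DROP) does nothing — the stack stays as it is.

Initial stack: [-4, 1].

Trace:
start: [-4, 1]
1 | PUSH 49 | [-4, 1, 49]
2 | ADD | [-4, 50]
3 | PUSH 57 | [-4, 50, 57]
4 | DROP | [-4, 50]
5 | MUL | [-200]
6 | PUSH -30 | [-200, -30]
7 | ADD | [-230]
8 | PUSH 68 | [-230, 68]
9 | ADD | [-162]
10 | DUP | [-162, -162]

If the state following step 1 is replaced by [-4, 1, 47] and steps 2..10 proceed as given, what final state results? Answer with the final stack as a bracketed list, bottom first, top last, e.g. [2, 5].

state after step 1 := [-4, 1, 47]
2 | ADD | [-4, 48]
3 | PUSH 57 | [-4, 48, 57]
4 | DROP | [-4, 48]
5 | MUL | [-192]
6 | PUSH -30 | [-192, -30]
7 | ADD | [-222]
8 | PUSH 68 | [-222, 68]
9 | ADD | [-154]
10 | DUP | [-154, -154]

[-154, -154]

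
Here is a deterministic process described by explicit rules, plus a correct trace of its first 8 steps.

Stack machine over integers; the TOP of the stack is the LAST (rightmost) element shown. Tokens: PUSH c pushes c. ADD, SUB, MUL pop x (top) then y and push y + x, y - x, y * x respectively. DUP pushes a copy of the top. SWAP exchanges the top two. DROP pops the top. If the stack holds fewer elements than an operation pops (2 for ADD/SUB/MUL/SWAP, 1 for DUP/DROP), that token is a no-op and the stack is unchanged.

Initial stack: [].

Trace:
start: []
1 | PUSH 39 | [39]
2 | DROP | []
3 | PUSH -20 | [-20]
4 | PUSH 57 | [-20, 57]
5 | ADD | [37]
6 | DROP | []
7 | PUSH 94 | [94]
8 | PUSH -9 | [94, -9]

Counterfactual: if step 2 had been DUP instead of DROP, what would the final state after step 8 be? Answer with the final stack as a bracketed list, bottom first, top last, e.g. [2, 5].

[39, 39, 94, -9]

(re-executing from step 2 with the substitution; state before step 2: [39])
2 | DUP | [39, 39]
3 | PUSH -20 | [39, 39, -20]
4 | PUSH 57 | [39, 39, -20, 57]
5 | ADD | [39, 39, 37]
6 | DROP | [39, 39]
7 | PUSH 94 | [39, 39, 94]
8 | PUSH -9 | [39, 39, 94, -9]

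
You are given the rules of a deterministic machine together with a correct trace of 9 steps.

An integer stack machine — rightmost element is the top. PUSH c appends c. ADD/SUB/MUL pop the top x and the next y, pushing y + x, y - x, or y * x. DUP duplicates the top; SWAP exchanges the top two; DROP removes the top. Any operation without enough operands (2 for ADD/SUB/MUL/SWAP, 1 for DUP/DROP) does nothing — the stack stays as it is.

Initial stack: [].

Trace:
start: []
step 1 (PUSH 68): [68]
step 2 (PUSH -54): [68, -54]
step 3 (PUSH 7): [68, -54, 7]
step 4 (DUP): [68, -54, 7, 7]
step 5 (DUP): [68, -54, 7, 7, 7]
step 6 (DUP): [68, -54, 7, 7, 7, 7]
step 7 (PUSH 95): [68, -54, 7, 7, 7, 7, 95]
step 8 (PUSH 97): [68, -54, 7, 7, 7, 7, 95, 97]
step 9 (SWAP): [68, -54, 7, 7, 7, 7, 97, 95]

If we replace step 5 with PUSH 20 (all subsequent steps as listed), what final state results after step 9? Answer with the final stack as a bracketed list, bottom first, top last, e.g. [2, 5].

[68, -54, 7, 7, 20, 20, 97, 95]

(re-executing from step 5 with the substitution; state before step 5: [68, -54, 7, 7])
step 5 (PUSH 20): [68, -54, 7, 7, 20]
step 6 (DUP): [68, -54, 7, 7, 20, 20]
step 7 (PUSH 95): [68, -54, 7, 7, 20, 20, 95]
step 8 (PUSH 97): [68, -54, 7, 7, 20, 20, 95, 97]
step 9 (SWAP): [68, -54, 7, 7, 20, 20, 97, 95]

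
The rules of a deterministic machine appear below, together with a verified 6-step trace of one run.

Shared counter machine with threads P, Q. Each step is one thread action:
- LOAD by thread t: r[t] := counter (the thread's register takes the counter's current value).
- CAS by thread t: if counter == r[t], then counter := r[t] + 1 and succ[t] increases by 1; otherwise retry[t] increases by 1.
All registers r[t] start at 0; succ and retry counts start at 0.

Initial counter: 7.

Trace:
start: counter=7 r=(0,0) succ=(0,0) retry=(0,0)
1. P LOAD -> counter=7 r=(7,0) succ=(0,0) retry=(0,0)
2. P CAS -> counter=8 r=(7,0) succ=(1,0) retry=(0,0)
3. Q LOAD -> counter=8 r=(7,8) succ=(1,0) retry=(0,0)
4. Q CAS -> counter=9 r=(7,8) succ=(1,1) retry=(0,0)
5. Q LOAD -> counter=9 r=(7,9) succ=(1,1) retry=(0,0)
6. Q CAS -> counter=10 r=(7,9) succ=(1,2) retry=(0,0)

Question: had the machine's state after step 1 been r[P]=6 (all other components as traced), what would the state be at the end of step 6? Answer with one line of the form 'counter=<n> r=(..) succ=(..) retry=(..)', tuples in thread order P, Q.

counter=9 r=(6,8) succ=(0,2) retry=(1,0)

state after step 1 := counter=7 r=(6,0) succ=(0,0) retry=(0,0)
2. P CAS -> counter=7 r=(6,0) succ=(0,0) retry=(1,0)
3. Q LOAD -> counter=7 r=(6,7) succ=(0,0) retry=(1,0)
4. Q CAS -> counter=8 r=(6,7) succ=(0,1) retry=(1,0)
5. Q LOAD -> counter=8 r=(6,8) succ=(0,1) retry=(1,0)
6. Q CAS -> counter=9 r=(6,8) succ=(0,2) retry=(1,0)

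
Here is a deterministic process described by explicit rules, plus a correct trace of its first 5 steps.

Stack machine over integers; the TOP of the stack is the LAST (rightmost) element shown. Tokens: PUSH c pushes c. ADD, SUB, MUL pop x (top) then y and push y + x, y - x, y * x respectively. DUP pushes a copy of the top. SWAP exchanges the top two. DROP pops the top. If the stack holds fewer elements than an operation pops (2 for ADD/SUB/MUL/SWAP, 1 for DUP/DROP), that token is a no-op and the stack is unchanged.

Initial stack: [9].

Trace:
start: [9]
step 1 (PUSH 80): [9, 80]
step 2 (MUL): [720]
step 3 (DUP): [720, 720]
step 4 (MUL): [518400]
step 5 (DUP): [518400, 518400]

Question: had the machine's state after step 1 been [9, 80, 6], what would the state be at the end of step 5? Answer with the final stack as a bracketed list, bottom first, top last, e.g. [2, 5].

state after step 1 := [9, 80, 6]
step 2 (MUL): [9, 480]
step 3 (DUP): [9, 480, 480]
step 4 (MUL): [9, 230400]
step 5 (DUP): [9, 230400, 230400]

[9, 230400, 230400]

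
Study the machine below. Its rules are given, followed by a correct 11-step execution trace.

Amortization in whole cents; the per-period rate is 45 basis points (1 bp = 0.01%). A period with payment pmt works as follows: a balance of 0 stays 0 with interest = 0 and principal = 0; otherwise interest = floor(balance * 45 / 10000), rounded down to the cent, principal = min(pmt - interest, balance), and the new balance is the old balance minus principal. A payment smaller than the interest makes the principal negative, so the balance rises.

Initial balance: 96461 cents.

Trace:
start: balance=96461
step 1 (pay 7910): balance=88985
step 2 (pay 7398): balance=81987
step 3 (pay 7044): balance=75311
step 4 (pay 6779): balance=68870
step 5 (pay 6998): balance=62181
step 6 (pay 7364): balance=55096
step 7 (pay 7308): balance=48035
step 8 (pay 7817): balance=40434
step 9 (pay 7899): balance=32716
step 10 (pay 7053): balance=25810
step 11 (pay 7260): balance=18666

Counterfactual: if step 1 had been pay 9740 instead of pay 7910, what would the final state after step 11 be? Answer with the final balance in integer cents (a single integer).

16753

(re-executing from step 1 with the substitution; state before step 1: balance=96461)
step 1 (pay 9740): balance=87155
step 2 (pay 7398): balance=80149
step 3 (pay 7044): balance=73465
step 4 (pay 6779): balance=67016
step 5 (pay 6998): balance=60319
step 6 (pay 7364): balance=53226
step 7 (pay 7308): balance=46157
step 8 (pay 7817): balance=38547
step 9 (pay 7899): balance=30821
step 10 (pay 7053): balance=23906
step 11 (pay 7260): balance=16753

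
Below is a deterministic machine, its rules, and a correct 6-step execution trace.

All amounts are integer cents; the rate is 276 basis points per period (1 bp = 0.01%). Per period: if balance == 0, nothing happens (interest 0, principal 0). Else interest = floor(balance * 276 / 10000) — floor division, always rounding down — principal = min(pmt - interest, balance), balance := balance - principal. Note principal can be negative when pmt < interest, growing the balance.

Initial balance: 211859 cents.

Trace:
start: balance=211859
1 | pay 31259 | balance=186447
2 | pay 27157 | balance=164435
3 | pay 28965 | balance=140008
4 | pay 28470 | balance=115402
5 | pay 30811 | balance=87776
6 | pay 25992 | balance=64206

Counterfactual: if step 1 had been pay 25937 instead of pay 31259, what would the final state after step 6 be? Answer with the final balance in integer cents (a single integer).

70304

(re-executing from step 1 with the substitution; state before step 1: balance=211859)
1 | pay 25937 | balance=191769
2 | pay 27157 | balance=169904
3 | pay 28965 | balance=145628
4 | pay 28470 | balance=121177
5 | pay 30811 | balance=93710
6 | pay 25992 | balance=70304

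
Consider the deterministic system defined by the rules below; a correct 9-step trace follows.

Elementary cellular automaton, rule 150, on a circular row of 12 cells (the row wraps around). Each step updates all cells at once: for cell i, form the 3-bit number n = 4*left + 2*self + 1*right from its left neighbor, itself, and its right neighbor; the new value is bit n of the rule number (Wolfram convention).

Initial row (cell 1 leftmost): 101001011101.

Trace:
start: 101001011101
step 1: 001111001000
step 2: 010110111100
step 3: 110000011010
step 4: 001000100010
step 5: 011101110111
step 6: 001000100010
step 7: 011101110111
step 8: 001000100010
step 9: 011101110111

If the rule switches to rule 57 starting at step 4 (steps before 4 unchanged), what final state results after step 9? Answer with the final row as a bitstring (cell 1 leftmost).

(re-executing steps 4..9 under rule 57; state before step 4: 110000011010)
step 4: 101111010101
step 5: 011000101011
step 6: 110110010110
step 7: 101101001101
step 8: 011010101011
step 9: 110101010110

110101010110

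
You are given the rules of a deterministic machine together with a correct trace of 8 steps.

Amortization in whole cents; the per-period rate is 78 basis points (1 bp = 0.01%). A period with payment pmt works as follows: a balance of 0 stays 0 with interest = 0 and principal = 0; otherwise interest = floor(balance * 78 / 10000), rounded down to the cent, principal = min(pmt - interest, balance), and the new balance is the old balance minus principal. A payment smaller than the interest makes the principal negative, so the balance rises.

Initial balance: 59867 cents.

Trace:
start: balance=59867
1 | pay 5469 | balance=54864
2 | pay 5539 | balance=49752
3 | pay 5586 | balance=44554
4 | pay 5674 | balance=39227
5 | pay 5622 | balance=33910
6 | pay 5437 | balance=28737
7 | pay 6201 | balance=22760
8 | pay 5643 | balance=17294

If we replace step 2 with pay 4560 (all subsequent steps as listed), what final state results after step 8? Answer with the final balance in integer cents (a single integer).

(re-executing from step 2 with the substitution; state before step 2: balance=54864)
2 | pay 4560 | balance=50731
3 | pay 5586 | balance=45540
4 | pay 5674 | balance=40221
5 | pay 5622 | balance=34912
6 | pay 5437 | balance=29747
7 | pay 6201 | balance=23778
8 | pay 5643 | balance=18320

18320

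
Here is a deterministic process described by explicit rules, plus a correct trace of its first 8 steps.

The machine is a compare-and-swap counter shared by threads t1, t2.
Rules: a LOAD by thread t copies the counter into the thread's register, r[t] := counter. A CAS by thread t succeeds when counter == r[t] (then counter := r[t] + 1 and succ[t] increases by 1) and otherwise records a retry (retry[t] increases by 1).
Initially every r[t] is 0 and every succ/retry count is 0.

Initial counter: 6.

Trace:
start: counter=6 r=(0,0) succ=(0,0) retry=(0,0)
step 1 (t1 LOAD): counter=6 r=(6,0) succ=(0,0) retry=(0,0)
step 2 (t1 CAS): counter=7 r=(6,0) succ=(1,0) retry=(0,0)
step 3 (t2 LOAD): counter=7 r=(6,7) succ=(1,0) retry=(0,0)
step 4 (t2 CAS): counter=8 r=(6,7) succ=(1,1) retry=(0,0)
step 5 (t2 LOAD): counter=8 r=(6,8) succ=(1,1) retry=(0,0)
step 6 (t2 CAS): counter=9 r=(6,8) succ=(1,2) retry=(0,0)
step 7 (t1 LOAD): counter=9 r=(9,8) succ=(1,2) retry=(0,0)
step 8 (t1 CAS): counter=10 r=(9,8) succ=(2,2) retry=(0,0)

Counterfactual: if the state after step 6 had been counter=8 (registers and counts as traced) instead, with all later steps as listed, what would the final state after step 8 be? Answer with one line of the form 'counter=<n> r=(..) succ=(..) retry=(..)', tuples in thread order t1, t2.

state after step 6 := counter=8 r=(6,8) succ=(1,2) retry=(0,0)
step 7 (t1 LOAD): counter=8 r=(8,8) succ=(1,2) retry=(0,0)
step 8 (t1 CAS): counter=9 r=(8,8) succ=(2,2) retry=(0,0)

counter=9 r=(8,8) succ=(2,2) retry=(0,0)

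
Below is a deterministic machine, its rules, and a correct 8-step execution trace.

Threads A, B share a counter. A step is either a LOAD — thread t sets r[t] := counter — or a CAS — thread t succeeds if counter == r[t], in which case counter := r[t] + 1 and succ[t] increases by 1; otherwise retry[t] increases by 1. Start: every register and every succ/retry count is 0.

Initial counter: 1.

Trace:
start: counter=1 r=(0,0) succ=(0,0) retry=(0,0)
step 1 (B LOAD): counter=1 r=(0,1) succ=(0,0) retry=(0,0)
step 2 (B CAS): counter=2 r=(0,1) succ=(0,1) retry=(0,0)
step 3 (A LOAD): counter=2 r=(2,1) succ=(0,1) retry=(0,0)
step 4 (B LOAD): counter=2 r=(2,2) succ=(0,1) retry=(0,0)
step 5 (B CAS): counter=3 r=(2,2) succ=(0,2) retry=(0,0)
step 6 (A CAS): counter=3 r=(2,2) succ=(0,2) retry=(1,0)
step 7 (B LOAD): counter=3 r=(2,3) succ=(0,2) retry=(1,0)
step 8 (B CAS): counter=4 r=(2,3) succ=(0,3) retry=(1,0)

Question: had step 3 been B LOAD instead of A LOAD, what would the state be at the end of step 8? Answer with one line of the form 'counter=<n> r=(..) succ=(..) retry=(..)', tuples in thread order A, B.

(re-executing from step 3 with the substitution; state before step 3: counter=2 r=(0,1) succ=(0,1) retry=(0,0))
step 3 (B LOAD): counter=2 r=(0,2) succ=(0,1) retry=(0,0)
step 4 (B LOAD): counter=2 r=(0,2) succ=(0,1) retry=(0,0)
step 5 (B CAS): counter=3 r=(0,2) succ=(0,2) retry=(0,0)
step 6 (A CAS): counter=3 r=(0,2) succ=(0,2) retry=(1,0)
step 7 (B LOAD): counter=3 r=(0,3) succ=(0,2) retry=(1,0)
step 8 (B CAS): counter=4 r=(0,3) succ=(0,3) retry=(1,0)

counter=4 r=(0,3) succ=(0,3) retry=(1,0)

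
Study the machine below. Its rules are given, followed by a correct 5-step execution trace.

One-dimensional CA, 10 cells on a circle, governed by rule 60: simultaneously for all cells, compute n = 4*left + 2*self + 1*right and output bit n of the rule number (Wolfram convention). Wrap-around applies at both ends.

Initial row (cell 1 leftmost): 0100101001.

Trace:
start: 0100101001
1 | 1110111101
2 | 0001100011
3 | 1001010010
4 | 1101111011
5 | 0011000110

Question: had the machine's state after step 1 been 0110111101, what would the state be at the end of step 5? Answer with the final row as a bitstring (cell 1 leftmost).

1011100110

state after step 1 := 0110111101
2 | 1101100011
3 | 0011010010
4 | 0010111011
5 | 1011100110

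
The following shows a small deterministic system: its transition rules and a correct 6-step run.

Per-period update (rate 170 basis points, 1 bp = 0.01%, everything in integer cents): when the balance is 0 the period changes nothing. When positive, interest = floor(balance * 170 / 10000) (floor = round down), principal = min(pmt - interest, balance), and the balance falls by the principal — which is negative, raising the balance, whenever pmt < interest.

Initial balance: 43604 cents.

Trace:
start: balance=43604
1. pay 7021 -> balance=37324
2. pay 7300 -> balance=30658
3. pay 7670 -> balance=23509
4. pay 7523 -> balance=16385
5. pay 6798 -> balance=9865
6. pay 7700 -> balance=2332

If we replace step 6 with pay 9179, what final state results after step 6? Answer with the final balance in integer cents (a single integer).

(re-executing from step 6 with the substitution; state before step 6: balance=9865)
6. pay 9179 -> balance=853

853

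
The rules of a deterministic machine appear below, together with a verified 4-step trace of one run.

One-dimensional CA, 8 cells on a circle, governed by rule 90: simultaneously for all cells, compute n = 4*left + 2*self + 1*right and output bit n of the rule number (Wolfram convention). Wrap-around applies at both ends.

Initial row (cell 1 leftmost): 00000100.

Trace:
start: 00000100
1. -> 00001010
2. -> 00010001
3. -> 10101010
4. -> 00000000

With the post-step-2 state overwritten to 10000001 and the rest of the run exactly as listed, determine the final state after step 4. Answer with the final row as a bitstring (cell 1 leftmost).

01100110

state after step 2 := 10000001
3. -> 11000011
4. -> 01100110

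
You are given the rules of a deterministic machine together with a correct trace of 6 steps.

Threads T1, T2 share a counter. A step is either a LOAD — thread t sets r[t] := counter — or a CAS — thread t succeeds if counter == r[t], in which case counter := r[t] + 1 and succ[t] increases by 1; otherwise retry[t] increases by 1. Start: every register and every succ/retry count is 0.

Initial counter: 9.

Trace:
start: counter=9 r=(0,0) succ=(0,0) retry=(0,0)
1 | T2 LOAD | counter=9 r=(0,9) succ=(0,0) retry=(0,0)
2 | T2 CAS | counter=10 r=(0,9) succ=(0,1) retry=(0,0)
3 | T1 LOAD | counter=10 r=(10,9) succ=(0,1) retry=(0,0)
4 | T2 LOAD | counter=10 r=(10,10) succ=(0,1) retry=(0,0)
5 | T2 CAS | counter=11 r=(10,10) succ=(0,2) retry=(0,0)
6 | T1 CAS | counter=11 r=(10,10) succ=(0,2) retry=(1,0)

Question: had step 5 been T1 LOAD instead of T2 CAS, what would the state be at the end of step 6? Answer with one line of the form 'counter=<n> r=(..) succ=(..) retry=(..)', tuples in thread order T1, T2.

counter=11 r=(10,10) succ=(1,1) retry=(0,0)

(re-executing from step 5 with the substitution; state before step 5: counter=10 r=(10,10) succ=(0,1) retry=(0,0))
5 | T1 LOAD | counter=10 r=(10,10) succ=(0,1) retry=(0,0)
6 | T1 CAS | counter=11 r=(10,10) succ=(1,1) retry=(0,0)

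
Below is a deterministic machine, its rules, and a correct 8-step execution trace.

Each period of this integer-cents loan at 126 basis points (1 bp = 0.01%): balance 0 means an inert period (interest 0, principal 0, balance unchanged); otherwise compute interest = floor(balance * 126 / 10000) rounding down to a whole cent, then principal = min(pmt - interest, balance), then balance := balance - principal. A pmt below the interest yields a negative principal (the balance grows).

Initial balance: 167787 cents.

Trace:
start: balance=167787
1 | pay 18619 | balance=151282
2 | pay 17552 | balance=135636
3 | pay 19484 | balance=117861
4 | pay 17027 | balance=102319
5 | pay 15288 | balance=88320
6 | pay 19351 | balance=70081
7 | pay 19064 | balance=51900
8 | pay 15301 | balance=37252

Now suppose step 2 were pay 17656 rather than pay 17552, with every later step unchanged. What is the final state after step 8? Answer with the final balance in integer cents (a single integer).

(re-executing from step 2 with the substitution; state before step 2: balance=151282)
2 | pay 17656 | balance=135532
3 | pay 19484 | balance=117755
4 | pay 17027 | balance=102211
5 | pay 15288 | balance=88210
6 | pay 19351 | balance=69970
7 | pay 19064 | balance=51787
8 | pay 15301 | balance=37138

37138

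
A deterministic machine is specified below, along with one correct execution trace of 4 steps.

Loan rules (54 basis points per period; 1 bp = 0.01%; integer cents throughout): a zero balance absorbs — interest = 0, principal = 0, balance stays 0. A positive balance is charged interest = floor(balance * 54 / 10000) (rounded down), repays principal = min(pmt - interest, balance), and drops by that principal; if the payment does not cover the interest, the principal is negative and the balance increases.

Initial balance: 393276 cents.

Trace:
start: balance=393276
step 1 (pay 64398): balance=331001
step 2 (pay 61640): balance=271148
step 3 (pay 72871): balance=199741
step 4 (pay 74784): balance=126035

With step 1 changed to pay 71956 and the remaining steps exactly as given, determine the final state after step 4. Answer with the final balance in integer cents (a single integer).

(re-executing from step 1 with the substitution; state before step 1: balance=393276)
step 1 (pay 71956): balance=323443
step 2 (pay 61640): balance=263549
step 3 (pay 72871): balance=192101
step 4 (pay 74784): balance=118354

118354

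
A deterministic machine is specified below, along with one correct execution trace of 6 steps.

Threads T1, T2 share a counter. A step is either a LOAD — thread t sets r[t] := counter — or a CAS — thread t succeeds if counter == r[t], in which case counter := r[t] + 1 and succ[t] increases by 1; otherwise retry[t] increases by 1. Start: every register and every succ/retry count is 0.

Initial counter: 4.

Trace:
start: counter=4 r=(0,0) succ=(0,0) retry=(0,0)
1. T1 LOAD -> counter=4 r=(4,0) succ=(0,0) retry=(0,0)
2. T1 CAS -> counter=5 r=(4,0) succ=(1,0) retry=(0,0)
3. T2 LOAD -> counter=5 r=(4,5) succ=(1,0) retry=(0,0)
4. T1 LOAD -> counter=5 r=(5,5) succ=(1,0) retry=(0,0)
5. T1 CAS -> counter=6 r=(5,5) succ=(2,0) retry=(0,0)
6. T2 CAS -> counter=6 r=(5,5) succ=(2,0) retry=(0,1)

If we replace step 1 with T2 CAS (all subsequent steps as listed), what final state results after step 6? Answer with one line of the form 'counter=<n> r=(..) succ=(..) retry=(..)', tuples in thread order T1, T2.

(re-executing from step 1 with the substitution; state before step 1: counter=4 r=(0,0) succ=(0,0) retry=(0,0))
1. T2 CAS -> counter=4 r=(0,0) succ=(0,0) retry=(0,1)
2. T1 CAS -> counter=4 r=(0,0) succ=(0,0) retry=(1,1)
3. T2 LOAD -> counter=4 r=(0,4) succ=(0,0) retry=(1,1)
4. T1 LOAD -> counter=4 r=(4,4) succ=(0,0) retry=(1,1)
5. T1 CAS -> counter=5 r=(4,4) succ=(1,0) retry=(1,1)
6. T2 CAS -> counter=5 r=(4,4) succ=(1,0) retry=(1,2)

counter=5 r=(4,4) succ=(1,0) retry=(1,2)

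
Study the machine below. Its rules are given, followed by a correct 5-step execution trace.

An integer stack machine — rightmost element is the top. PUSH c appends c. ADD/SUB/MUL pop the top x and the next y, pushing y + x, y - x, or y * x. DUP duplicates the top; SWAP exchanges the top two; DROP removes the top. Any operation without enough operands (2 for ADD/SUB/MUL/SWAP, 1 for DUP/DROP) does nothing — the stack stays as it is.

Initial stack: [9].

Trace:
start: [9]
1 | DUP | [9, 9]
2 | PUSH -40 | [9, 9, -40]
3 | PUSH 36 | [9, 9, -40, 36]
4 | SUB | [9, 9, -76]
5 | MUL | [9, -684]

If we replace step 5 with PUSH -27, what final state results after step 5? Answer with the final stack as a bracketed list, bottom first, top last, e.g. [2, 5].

[9, 9, -76, -27]

(re-executing from step 5 with the substitution; state before step 5: [9, 9, -76])
5 | PUSH -27 | [9, 9, -76, -27]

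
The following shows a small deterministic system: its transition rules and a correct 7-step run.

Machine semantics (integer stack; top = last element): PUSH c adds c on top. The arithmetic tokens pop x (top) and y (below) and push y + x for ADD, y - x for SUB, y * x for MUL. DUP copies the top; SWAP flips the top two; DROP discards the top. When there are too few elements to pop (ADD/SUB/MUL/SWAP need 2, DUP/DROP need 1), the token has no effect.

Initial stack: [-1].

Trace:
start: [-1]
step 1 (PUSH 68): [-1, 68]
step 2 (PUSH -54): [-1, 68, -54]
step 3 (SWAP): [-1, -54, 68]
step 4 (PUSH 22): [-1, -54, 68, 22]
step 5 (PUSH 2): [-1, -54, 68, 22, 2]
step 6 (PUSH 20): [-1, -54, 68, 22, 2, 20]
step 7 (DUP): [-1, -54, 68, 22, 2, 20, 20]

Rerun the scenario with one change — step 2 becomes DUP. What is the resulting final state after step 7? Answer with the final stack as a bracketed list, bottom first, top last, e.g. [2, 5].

(re-executing from step 2 with the substitution; state before step 2: [-1, 68])
step 2 (DUP): [-1, 68, 68]
step 3 (SWAP): [-1, 68, 68]
step 4 (PUSH 22): [-1, 68, 68, 22]
step 5 (PUSH 2): [-1, 68, 68, 22, 2]
step 6 (PUSH 20): [-1, 68, 68, 22, 2, 20]
step 7 (DUP): [-1, 68, 68, 22, 2, 20, 20]

[-1, 68, 68, 22, 2, 20, 20]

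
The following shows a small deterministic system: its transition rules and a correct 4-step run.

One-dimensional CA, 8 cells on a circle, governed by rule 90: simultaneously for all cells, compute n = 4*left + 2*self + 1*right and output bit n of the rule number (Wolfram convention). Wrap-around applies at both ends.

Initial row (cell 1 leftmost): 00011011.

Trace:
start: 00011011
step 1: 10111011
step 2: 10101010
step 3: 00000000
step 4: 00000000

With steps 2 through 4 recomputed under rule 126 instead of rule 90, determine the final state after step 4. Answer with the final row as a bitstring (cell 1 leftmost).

(re-executing steps 2..4 under rule 126; state before step 2: 10111011)
step 2: 11101110
step 3: 10111011
step 4: 11101110

11101110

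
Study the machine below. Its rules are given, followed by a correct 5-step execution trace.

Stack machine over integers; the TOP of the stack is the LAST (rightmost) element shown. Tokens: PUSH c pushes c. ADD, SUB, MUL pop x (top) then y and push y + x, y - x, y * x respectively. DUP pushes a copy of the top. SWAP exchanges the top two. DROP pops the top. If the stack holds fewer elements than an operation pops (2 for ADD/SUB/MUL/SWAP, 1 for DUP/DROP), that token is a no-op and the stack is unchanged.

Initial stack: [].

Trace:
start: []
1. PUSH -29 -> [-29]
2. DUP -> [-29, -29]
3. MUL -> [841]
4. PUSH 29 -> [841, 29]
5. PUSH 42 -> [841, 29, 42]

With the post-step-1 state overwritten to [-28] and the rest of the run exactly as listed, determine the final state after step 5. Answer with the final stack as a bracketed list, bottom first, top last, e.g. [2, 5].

[784, 29, 42]

state after step 1 := [-28]
2. DUP -> [-28, -28]
3. MUL -> [784]
4. PUSH 29 -> [784, 29]
5. PUSH 42 -> [784, 29, 42]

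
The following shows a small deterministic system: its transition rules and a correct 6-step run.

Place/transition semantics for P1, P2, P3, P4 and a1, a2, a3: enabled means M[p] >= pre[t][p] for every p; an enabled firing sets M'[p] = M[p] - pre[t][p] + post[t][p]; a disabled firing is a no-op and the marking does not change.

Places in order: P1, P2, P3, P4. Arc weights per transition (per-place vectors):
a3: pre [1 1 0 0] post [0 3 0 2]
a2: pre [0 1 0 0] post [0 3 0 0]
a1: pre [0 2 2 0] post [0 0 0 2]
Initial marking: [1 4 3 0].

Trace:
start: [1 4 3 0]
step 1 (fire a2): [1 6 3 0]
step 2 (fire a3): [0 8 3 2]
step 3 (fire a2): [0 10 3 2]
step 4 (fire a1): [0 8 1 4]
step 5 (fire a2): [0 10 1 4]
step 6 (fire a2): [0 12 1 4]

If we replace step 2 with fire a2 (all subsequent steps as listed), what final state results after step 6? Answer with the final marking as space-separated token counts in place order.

1 12 1 2

(re-executing from step 2 with the substitution; state before step 2: [1 6 3 0])
step 2 (fire a2): [1 8 3 0]
step 3 (fire a2): [1 10 3 0]
step 4 (fire a1): [1 8 1 2]
step 5 (fire a2): [1 10 1 2]
step 6 (fire a2): [1 12 1 2]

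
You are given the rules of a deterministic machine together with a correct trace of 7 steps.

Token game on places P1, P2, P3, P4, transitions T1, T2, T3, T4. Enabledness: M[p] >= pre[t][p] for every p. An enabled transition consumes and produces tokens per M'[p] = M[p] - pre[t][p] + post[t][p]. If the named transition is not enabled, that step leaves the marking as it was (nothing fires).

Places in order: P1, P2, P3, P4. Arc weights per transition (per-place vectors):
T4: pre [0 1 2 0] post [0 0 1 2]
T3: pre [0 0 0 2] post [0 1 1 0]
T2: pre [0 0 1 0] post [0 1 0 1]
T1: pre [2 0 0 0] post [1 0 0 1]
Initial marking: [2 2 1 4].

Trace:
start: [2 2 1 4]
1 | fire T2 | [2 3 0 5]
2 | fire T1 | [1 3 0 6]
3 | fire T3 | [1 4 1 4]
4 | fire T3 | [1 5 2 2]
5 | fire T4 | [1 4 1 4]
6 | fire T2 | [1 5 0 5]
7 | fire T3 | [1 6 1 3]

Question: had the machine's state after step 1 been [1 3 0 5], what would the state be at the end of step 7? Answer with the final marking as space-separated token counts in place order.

1 6 1 2

state after step 1 := [1 3 0 5]
2 | fire T1 | [1 3 0 5]
3 | fire T3 | [1 4 1 3]
4 | fire T3 | [1 5 2 1]
5 | fire T4 | [1 4 1 3]
6 | fire T2 | [1 5 0 4]
7 | fire T3 | [1 6 1 2]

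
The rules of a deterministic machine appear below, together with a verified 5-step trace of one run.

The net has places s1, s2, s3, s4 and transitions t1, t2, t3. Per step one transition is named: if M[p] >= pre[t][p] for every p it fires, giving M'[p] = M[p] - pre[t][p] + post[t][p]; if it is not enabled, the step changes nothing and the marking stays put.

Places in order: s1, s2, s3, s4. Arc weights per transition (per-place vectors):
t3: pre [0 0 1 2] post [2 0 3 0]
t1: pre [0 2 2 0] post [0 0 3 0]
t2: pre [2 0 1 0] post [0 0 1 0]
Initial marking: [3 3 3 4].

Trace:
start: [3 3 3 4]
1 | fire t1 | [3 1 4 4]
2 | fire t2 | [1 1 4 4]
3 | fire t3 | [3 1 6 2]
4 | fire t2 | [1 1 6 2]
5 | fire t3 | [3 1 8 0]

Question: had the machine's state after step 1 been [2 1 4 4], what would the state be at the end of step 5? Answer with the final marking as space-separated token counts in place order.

state after step 1 := [2 1 4 4]
2 | fire t2 | [0 1 4 4]
3 | fire t3 | [2 1 6 2]
4 | fire t2 | [0 1 6 2]
5 | fire t3 | [2 1 8 0]

2 1 8 0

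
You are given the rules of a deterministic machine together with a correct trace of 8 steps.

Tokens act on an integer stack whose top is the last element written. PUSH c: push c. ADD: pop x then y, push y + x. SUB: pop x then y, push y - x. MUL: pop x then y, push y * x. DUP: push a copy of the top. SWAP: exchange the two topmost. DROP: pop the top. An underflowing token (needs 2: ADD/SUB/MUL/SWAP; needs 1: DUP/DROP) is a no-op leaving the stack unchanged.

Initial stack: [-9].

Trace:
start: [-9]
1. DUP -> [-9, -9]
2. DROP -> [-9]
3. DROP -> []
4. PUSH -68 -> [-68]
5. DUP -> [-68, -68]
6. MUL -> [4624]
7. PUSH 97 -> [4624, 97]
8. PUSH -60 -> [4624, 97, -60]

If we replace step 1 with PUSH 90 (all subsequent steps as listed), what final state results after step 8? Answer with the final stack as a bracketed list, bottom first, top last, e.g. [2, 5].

(re-executing from step 1 with the substitution; state before step 1: [-9])
1. PUSH 90 -> [-9, 90]
2. DROP -> [-9]
3. DROP -> []
4. PUSH -68 -> [-68]
5. DUP -> [-68, -68]
6. MUL -> [4624]
7. PUSH 97 -> [4624, 97]
8. PUSH -60 -> [4624, 97, -60]

[4624, 97, -60]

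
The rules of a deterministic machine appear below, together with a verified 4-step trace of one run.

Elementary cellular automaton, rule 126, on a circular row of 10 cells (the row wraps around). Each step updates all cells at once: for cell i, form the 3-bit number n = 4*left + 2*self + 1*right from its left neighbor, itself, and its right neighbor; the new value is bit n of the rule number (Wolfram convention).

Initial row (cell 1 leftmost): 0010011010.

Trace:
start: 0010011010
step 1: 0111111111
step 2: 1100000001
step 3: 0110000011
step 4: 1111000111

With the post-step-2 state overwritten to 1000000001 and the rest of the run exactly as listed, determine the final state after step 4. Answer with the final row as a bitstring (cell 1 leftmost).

state after step 2 := 1000000001
step 3: 1100000011
step 4: 0110000110

0110000110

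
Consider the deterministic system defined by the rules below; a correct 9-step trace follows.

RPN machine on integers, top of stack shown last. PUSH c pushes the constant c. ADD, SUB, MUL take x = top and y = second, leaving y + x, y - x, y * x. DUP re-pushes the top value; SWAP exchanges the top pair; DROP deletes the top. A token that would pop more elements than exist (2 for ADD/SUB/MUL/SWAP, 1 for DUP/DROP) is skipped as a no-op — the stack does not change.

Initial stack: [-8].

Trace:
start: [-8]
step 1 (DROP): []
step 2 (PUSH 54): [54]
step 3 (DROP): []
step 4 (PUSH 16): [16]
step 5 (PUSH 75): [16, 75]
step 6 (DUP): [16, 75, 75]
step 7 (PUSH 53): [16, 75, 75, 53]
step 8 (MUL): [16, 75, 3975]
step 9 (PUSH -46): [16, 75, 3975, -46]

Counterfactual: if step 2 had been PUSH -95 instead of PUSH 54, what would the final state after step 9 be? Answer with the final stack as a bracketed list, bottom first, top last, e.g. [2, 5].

(re-executing from step 2 with the substitution; state before step 2: [])
step 2 (PUSH -95): [-95]
step 3 (DROP): []
step 4 (PUSH 16): [16]
step 5 (PUSH 75): [16, 75]
step 6 (DUP): [16, 75, 75]
step 7 (PUSH 53): [16, 75, 75, 53]
step 8 (MUL): [16, 75, 3975]
step 9 (PUSH -46): [16, 75, 3975, -46]

[16, 75, 3975, -46]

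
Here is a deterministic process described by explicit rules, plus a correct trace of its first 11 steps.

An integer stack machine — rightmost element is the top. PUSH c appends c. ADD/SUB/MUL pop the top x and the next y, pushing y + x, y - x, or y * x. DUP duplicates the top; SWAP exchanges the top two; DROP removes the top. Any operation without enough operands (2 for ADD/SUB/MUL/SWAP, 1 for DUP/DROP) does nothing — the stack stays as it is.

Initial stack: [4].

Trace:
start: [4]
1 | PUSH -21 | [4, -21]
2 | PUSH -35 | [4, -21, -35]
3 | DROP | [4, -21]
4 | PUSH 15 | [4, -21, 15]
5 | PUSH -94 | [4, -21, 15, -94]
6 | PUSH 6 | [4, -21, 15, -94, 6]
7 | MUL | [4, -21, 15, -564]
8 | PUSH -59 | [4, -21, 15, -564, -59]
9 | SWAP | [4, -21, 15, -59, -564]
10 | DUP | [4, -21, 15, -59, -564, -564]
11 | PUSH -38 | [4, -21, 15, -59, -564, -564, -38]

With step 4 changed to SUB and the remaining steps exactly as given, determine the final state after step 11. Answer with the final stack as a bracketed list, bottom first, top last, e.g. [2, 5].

(re-executing from step 4 with the substitution; state before step 4: [4, -21])
4 | SUB | [25]
5 | PUSH -94 | [25, -94]
6 | PUSH 6 | [25, -94, 6]
7 | MUL | [25, -564]
8 | PUSH -59 | [25, -564, -59]
9 | SWAP | [25, -59, -564]
10 | DUP | [25, -59, -564, -564]
11 | PUSH -38 | [25, -59, -564, -564, -38]

[25, -59, -564, -564, -38]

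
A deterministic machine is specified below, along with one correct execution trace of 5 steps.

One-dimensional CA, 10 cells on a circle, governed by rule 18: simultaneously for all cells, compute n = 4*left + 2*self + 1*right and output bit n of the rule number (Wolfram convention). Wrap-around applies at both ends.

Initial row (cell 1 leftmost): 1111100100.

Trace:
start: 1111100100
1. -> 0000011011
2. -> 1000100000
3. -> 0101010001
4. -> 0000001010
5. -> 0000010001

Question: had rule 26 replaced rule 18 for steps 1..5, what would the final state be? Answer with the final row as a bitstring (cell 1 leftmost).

1101010110

(re-executing steps 1..5 under rule 26; state before step 1: 1111100100)
1. -> 1000011011
2. -> 0100110010
3. -> 1011101101
4. -> 0010001001
5. -> 1101010110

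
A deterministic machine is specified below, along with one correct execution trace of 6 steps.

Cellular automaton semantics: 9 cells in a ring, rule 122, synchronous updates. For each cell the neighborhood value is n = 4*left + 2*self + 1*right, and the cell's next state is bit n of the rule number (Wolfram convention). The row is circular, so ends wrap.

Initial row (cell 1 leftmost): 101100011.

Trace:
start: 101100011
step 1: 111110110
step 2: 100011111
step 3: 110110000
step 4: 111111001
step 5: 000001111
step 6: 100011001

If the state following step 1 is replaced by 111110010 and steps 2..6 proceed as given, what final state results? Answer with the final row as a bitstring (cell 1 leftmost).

state after step 1 := 111110010
step 2: 100011101
step 3: 110110111
step 4: 011111100
step 5: 110000110
step 6: 111001111

111001111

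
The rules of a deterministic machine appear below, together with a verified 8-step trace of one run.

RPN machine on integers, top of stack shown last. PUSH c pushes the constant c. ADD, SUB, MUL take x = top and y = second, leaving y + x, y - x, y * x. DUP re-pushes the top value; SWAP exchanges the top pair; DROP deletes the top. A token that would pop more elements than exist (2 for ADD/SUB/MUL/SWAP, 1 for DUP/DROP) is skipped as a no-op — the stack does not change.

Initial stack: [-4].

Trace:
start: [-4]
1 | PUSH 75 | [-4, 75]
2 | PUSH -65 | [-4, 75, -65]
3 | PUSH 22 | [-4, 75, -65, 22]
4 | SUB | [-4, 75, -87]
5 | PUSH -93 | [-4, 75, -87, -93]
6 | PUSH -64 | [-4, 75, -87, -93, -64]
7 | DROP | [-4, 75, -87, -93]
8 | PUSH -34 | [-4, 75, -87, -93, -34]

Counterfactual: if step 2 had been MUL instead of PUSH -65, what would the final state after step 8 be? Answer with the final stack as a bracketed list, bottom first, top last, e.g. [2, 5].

(re-executing from step 2 with the substitution; state before step 2: [-4, 75])
2 | MUL | [-300]
3 | PUSH 22 | [-300, 22]
4 | SUB | [-322]
5 | PUSH -93 | [-322, -93]
6 | PUSH -64 | [-322, -93, -64]
7 | DROP | [-322, -93]
8 | PUSH -34 | [-322, -93, -34]

[-322, -93, -34]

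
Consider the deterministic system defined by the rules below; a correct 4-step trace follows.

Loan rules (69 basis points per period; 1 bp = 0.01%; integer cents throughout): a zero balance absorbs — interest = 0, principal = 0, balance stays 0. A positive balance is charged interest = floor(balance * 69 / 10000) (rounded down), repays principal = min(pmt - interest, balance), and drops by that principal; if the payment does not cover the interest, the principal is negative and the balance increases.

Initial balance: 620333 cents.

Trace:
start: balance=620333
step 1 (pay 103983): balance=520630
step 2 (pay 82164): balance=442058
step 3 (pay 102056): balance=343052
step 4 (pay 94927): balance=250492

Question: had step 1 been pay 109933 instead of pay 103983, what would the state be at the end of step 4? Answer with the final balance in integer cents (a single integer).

244417

(re-executing from step 1 with the substitution; state before step 1: balance=620333)
step 1 (pay 109933): balance=514680
step 2 (pay 82164): balance=436067
step 3 (pay 102056): balance=337019
step 4 (pay 94927): balance=244417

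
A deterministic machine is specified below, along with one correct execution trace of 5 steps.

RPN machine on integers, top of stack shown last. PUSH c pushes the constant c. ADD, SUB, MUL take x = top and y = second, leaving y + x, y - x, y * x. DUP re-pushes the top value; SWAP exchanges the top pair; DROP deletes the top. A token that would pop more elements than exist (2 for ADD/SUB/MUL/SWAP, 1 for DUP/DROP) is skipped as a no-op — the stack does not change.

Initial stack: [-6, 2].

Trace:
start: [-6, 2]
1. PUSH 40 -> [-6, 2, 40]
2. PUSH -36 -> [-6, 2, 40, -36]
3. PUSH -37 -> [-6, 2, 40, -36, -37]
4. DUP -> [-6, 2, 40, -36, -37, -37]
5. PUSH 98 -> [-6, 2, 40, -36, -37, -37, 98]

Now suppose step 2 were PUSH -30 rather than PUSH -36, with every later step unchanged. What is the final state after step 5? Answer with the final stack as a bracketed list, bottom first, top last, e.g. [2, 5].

(re-executing from step 2 with the substitution; state before step 2: [-6, 2, 40])
2. PUSH -30 -> [-6, 2, 40, -30]
3. PUSH -37 -> [-6, 2, 40, -30, -37]
4. DUP -> [-6, 2, 40, -30, -37, -37]
5. PUSH 98 -> [-6, 2, 40, -30, -37, -37, 98]

[-6, 2, 40, -30, -37, -37, 98]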